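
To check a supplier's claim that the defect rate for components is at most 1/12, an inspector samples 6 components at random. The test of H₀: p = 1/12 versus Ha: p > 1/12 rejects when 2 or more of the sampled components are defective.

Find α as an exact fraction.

α = P(reject H₀ | H₀ true) = P(Y ≥ 2 | p = 1/12), Y ~ Binomial(6, 1/12).
Via the complement, α = 1 − Σ_{j=0}^{1} C(6,j)(1/12)^j(11/12)^{6-j} = 248117/2985984.

248117/2985984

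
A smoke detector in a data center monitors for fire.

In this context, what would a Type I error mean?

A Type I error would mean concluding that there is a fire when in fact there is no fire.

With the conventional null hypothesis that there is no fire:
A Type I error is rejecting H₀ when H₀ is true.
Here that means sounding the alarm and evacuating the building when actually there is no fire.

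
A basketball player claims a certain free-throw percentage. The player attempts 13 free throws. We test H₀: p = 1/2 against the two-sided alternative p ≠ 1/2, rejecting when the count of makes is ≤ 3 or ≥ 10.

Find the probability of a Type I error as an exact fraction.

189/2048

Under H₀, K ~ Binomial(13, 1/2); α is the probability of landing in either tail, P(K ≤ 3) + P(K ≥ 10).
By symmetry, α = 2·P(K ≤ 3) = 2·(1 + 13 + 78 + 286)/8192 = 756/8192 = 189/2048.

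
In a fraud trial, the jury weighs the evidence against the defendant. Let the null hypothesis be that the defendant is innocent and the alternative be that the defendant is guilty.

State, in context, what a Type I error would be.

A Type I error is rejecting H₀ when H₀ is true.
Here that means convicting the defendant when actually the defendant is innocent.

A Type I error would mean concluding that the defendant is guilty when in fact the defendant is innocent.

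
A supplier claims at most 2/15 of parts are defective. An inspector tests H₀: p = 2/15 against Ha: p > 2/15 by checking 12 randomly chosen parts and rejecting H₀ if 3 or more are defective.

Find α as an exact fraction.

5408352292624/25949267578125

The significance level is the probability, assuming p = 2/15, of seeing 3 or more defectives in 12 draws.
Via the complement, α = 1 − Σ_{j=0}^{2} C(12,j)(2/15)^j(13/15)^{12-j} = 5408352292624/25949267578125.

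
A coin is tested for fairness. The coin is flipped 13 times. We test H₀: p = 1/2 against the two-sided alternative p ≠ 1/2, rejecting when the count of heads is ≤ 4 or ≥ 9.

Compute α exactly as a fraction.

1093/4096

Under H₀, X ~ Binomial(13, 1/2); α is the probability of landing in either tail, P(X ≤ 4) + P(X ≥ 9).
The two tails are symmetric, so α = 2·(1 + 13 + 78 + 286 + 715)/2^13 = 2186/8192 = 1093/4096.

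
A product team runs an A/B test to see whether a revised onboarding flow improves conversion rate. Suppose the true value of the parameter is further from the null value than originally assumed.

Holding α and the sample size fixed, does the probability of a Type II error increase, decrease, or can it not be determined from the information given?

It decreases.

The further the true parameter sits from the null value, the more of the Ha sampling distribution falls in the rejection region.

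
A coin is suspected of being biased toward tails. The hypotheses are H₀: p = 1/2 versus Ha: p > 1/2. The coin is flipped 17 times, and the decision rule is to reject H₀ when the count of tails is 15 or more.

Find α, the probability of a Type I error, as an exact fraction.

77/65536

α = P(reject H₀ | H₀ true) = P(Y ≥ 15 | p = 1/2), with Y ~ Binomial(17, 1/2).
Summing the upper tail: (136 + 17 + 1) / 2^17 = 154/131072 = 77/65536.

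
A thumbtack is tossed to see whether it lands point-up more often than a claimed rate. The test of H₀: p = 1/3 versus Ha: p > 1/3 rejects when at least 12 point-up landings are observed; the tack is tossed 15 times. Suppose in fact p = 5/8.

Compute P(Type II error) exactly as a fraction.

β = P(fail to reject H₀ | Ha true) = P(Y ≤ 11 | p = 5/8), Y ~ Binomial(15, 5/8).
Summing C(15,j)·(5/8)^j·(3/8)^{15-j} for j = 0..11 gives 7681591069083/8796093022208.

7681591069083/8796093022208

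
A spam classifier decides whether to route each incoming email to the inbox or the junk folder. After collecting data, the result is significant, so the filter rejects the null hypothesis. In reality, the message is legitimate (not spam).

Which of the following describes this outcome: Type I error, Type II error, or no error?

Type I error

The conventional null hypothesis here is that the message is legitimate (not spam).
H₀ was rejected, but H₀ is actually true.
Rejecting a true null hypothesis is a Type I error (false positive).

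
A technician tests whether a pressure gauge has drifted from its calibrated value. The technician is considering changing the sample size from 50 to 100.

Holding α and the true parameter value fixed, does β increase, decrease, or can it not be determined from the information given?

It decreases.

More data shrinks sampling variability; the test statistic under Ha concentrates further from the null value, making rejection more likely.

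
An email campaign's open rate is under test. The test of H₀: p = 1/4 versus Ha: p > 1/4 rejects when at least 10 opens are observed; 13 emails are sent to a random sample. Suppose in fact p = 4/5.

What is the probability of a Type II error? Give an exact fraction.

61688401/244140625

A Type II error is failing to reject when Ha holds: with p = 4/5, β = P(Y ≤ 9).
Adding the binomial probabilities P(Y=0)+…+P(Y=9) at p = 4/5 gives 61688401/244140625.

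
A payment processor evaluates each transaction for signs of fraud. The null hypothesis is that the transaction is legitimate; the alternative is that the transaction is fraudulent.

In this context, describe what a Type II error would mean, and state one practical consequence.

A Type II error is failing to reject H₀ when H₀ is false.
Here that means approving the transaction when actually the transaction is fraudulent.

A Type II error would mean concluding that the transaction is legitimate (or at least failing to establish that the transaction is fraudulent) when in fact the transaction is fraudulent. Consequence: a fraudulent charge goes through and the bank absorbs the loss.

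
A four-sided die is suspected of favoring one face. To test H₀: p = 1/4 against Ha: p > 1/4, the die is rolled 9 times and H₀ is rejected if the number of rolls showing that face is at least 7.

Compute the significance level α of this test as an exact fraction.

11/8192

α = P(reject H₀ | H₀ true) = P(X ≥ 7 | p = 1/4), with X ~ Binomial(9, 1/4).
Summing C(9,j)(1/4)^j(3/4)^{9−j} for j = 7,…,9 gives 11/8192.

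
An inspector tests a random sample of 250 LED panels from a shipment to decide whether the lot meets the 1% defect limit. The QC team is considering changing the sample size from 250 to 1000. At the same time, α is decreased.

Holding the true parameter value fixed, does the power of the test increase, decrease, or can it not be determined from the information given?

The first change alone would make β decrease; the second alone would make β increase. Which effect dominates depends on the magnitudes, which are not given.
Since power = 1 − β, the effect on power is likewise indeterminate.

Cannot be determined from the information given.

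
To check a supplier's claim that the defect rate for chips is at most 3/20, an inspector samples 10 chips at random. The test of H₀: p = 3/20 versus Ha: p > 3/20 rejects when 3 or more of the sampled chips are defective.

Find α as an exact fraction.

α = P(reject H₀ | H₀ true) = P(S ≥ 3 | p = 3/20), S ~ Binomial(10, 3/20).
α = 1 − P(S ≤ 2) = 1 − 2099702989741/2560000000000 = 460297010259/2560000000000.

460297010259/2560000000000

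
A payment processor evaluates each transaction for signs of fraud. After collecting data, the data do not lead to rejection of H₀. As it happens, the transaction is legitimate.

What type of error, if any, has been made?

No error — this is a correct decision.

The conventional null hypothesis here is that the transaction is legitimate.
The test retained a true H₀ — the decision matches the true state.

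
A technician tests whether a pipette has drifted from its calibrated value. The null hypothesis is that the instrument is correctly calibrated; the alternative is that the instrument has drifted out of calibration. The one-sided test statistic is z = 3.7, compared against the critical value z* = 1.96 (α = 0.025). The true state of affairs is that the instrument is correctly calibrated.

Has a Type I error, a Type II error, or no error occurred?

Type I error

Since z = 3.7 > z* = 1.96, H₀ is rejected.
H₀ is true (actually the instrument is correctly calibrated).
Rejecting a true H₀ is a Type I error.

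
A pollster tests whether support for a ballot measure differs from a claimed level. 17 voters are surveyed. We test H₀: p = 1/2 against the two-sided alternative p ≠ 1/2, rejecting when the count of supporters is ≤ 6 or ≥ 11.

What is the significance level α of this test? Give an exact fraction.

10889/32768

The significance level is the null-hypothesis probability of the rejection region {≤6} ∪ {≥11}.
By symmetry, α = 2·P(X ≤ 6) = 2·(1 + 17 + 136 + 680 + 2380 + 6188 + 12376)/131072 = 43556/131072 = 10889/32768.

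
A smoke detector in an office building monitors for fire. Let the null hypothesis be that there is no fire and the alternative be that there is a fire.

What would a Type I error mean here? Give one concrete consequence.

A Type I error would mean concluding that there is a fire when in fact there is no fire. Consequence: the building is evacuated for a false alarm, disrupting work.

A Type I error is rejecting H₀ when H₀ is true.
Here that means sounding the alarm and evacuating the building when actually there is no fire.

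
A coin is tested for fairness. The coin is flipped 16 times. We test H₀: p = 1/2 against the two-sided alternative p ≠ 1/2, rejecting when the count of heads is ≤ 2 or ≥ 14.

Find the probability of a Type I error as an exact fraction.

137/32768

Under H₀, S ~ Binomial(16, 1/2); α is the probability of landing in either tail, P(S ≤ 2) + P(S ≥ 14).
By symmetry, α = 2·P(S ≤ 2) = 2·(1 + 16 + 120)/65536 = 274/65536 = 137/32768.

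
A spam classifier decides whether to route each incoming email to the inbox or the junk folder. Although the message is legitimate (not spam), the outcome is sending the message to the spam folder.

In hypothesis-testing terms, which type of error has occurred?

The null hypothesis here is that the message is legitimate (not spam).
'Sending the message to the spam folder' corresponds to rejecting H₀.
H₀ was rejected but H₀ is true — a Type I error (false positive).

Type I error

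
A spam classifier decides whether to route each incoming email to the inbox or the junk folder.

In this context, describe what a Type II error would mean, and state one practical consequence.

With the conventional null hypothesis that the message is legitimate (not spam):
A Type II error is failing to reject H₀ when H₀ is false.
Here that means delivering the message to the inbox when actually the message is spam.

A Type II error would mean concluding that the message is legitimate (not spam) (or at least failing to establish that the message is spam) when in fact the message is spam. Consequence: spam reaches the user's inbox.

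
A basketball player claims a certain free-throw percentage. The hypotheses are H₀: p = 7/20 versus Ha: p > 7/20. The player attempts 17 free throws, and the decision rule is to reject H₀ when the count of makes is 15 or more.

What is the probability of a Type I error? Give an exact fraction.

5834753095719947/655360000000000000000

α = P(reject H₀ | H₀ true) = P(K ≥ 15 | p = 7/20), with K ~ Binomial(17, 7/20).
Adding the binomial terms for j = 15 through 17 with p = 7/20 yields 5834753095719947/655360000000000000000.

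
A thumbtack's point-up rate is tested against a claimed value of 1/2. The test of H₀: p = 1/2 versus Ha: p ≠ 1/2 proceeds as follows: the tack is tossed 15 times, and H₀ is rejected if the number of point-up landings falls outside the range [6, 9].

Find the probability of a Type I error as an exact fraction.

Under H₀, S ~ Binomial(15, 1/2); α is the probability of landing in either tail, P(S ≤ 5) + P(S ≥ 10).
Each tail has probability (1 + 15 + 105 + 455 + 1365 + 3003)/32768; doubling gives α = 9888/32768 = 309/1024.

309/1024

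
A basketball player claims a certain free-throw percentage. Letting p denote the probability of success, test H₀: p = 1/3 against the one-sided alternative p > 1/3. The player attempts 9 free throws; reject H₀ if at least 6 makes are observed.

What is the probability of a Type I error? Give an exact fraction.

The Type I error probability is α = P(K ≥ 6) computed under H₀, where K ~ Binomial(9, 1/3).
Adding the binomial terms for j = 6 through 9 with p = 1/3 yields 835/19683.

835/19683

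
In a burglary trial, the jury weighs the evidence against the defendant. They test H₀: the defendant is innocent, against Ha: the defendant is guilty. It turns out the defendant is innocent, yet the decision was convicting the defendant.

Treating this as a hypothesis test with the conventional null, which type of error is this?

'Convicting the defendant' corresponds to rejecting H₀.
H₀ was rejected but H₀ is true — a Type I error (false positive).

Type I error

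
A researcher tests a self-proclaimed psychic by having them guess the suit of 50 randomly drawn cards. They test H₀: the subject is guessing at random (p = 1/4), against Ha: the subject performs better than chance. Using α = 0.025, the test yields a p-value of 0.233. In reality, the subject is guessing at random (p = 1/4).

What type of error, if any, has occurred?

Since p = 0.233 ≥ α = 0.025, H₀ is not rejected.
H₀ is true (actually the subject is guessing at random (p = 1/4)).
The decision matches the true state — no error.

No error (correct decision).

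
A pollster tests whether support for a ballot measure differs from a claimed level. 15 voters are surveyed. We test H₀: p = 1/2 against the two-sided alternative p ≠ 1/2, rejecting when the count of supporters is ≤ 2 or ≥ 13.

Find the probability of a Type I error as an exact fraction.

121/16384

α = P(K ≤ 2 or K ≥ 13 | p = 1/2), K ~ Binomial(15, 1/2).
The two tails are symmetric, so α = 2·(1 + 15 + 105)/2^15 = 242/32768 = 121/16384.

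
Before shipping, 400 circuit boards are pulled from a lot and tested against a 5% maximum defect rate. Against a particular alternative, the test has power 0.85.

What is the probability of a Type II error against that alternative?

Power = 1 − β, so β = 1 − 0.85 = 0.15.

0.15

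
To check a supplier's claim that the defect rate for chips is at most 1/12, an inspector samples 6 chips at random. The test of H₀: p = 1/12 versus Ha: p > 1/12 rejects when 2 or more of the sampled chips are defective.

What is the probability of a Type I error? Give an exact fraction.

248117/2985984

The significance level is the probability, assuming p = 1/12, of seeing 2 or more defectives in 6 draws.
α = 1 − P(S ≤ 1) = 1 − 2737867/2985984 = 248117/2985984.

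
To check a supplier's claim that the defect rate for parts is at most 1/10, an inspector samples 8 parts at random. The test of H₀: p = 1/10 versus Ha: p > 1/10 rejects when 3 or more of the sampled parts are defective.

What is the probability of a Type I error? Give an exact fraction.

The significance level is the probability, assuming p = 1/10, of seeing 3 or more defectives in 8 draws.
α = 1 − P(Y ≤ 2) = 1 − 96190821/100000000 = 3809179/100000000.

3809179/100000000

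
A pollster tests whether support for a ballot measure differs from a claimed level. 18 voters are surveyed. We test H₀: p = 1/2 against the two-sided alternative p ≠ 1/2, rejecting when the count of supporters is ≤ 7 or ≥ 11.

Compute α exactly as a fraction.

The significance level is the null-hypothesis probability of the rejection region {≤7} ∪ {≥11}.
By symmetry, α = 2·P(S ≤ 7) = 2·(1 + 18 + 153 + 816 + 3060 + 8568 + 18564 + 31824)/262144 = 126008/262144 = 15751/32768.

15751/32768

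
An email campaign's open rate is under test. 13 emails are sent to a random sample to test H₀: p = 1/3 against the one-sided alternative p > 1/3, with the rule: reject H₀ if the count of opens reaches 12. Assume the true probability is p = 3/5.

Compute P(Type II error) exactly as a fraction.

1205291336/1220703125

Under the alternative p = 3/5, K ~ Binomial(13, 3/5); β is the probability the test does not reject, P(K < 12).
Adding the binomial probabilities P(K=0)+…+P(K=11) at p = 3/5 gives 1205291336/1220703125.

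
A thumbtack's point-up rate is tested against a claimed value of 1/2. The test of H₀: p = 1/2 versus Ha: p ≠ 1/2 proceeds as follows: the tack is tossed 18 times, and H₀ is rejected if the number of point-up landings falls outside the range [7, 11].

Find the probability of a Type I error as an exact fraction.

α = P(S ≤ 6 or S ≥ 12 | p = 1/2), S ~ Binomial(18, 1/2).
The two tails are symmetric, so α = 2·(1 + 18 + 153 + 816 + 3060 + 8568 + 18564)/2^18 = 62360/262144 = 7795/32768.

7795/32768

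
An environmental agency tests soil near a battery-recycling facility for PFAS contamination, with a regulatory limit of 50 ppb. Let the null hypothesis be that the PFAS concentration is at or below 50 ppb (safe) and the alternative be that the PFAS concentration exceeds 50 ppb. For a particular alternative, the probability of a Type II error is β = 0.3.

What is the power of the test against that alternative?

0.7

Power = 1 − β = 1 − 0.3 = 0.7.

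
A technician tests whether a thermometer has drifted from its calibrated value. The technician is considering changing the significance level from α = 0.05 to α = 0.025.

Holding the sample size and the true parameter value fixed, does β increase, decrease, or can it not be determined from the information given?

It increases.

A smaller α moves the rejection region further into the tail. With the alternative true, more outcomes now fall outside the rejection region, so failing to reject becomes more likely.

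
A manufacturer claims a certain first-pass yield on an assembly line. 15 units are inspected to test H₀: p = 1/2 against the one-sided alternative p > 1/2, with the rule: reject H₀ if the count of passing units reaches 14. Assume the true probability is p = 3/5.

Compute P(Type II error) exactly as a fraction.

A Type II error is failing to reject when Ha holds: with p = 3/5, β = P(Y ≤ 13).
Equivalently, β = 1 − P(Y ≥ 14) = 30359740148/30517578125.

30359740148/30517578125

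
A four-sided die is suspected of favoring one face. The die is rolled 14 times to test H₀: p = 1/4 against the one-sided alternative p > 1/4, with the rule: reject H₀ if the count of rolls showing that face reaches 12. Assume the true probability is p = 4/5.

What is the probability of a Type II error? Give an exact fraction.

3368829417/6103515625

β = P(fail to reject H₀ | Ha true) = P(Y ≤ 11 | p = 4/5), Y ~ Binomial(14, 4/5).
Equivalently, β = 1 − P(Y ≥ 12) = 3368829417/6103515625.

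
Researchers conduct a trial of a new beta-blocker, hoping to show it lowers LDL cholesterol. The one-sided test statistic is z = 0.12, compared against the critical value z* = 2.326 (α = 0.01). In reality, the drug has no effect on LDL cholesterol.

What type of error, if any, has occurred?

The conventional null hypothesis is that the drug has no effect on LDL cholesterol.
Since z = 0.12 ≤ z* = 2.326, H₀ is not rejected.
H₀ is true (actually the drug has no effect on LDL cholesterol).
The decision matches the true state — no error.

Neither — the decision is correct.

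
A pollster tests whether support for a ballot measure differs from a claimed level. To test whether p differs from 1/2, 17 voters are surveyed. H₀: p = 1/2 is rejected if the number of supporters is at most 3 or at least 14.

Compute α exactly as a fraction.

417/32768

α = P(S ≤ 3 or S ≥ 14 | p = 1/2), S ~ Binomial(17, 1/2).
Each tail has probability (1 + 17 + 136 + 680)/131072; doubling gives α = 1668/131072 = 417/32768.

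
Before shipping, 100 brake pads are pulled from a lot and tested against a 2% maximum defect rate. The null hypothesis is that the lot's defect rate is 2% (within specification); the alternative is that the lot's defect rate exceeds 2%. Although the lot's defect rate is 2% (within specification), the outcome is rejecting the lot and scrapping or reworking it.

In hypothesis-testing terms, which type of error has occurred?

'Rejecting the lot and scrapping or reworking it' corresponds to rejecting H₀.
H₀ was rejected but H₀ is true — a Type I error (false positive).

Type I error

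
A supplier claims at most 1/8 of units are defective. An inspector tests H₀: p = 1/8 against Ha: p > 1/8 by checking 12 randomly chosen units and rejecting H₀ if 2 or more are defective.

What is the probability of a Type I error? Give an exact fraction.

31150268619/68719476736

Under H₀, K ~ Binomial(12, 1/8); the Type I error rate is P(K ≥ 2).
α = 1 − P(K ≤ 1) = 1 − 37569208117/68719476736 = 31150268619/68719476736.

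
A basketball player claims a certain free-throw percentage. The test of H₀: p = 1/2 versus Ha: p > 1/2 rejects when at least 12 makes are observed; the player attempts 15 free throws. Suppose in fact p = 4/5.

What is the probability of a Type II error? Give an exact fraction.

β = P(fail to reject H₀ | Ha true) = P(S ≤ 11 | p = 4/5), S ~ Binomial(15, 4/5).
Adding the binomial probabilities P(S=0)+…+P(S=11) at p = 4/5 gives 10737240461/30517578125.

10737240461/30517578125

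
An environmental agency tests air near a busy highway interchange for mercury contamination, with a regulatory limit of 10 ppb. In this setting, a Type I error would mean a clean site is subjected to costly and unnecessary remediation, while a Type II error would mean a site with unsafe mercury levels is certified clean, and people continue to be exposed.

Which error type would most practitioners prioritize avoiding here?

Type II error

The Type II consequence (a site with unsafe mercury levels is certified clean, and people continue to be exposed) is more severe than the Type I consequence (a clean site is subjected to costly and unnecessary remediation).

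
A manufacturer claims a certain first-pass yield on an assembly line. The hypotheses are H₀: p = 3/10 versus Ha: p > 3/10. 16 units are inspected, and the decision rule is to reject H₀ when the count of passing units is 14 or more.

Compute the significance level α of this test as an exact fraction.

1190959281/400000000000000

α = P(reject H₀ | H₀ true) = P(Y ≥ 14 | p = 3/10), with Y ~ Binomial(16, 3/10).
Adding the binomial terms for j = 14 through 16 with p = 3/10 yields 1190959281/400000000000000.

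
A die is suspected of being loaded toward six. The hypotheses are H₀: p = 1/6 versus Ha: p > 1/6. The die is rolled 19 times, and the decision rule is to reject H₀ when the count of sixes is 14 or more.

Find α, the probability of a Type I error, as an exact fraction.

1620229/25389989167104

The Type I error probability is α = P(X ≥ 14) computed under H₀, where X ~ Binomial(19, 1/6).
P(X ≥ 14) = Σ_{j=14}^{19} C(19,j)·(1/6)^j·(5/6)^{19-j} = 1620229/25389989167104.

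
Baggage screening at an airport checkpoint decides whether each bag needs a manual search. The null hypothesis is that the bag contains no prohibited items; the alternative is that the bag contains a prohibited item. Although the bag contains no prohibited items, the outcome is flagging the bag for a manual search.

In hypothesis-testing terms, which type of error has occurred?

'Flagging the bag for a manual search' corresponds to rejecting H₀.
H₀ was rejected but H₀ is true — a Type I error (false positive).

Type I error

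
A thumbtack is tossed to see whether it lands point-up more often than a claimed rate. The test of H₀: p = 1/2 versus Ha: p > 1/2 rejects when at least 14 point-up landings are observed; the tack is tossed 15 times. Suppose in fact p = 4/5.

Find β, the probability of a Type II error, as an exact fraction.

β = P(fail to reject H₀ | Ha true) = P(Y ≤ 13 | p = 4/5), Y ~ Binomial(15, 4/5).
Summing C(15,j)·(4/5)^j·(1/5)^{15-j} for j = 0..13 gives 25417304461/30517578125.

25417304461/30517578125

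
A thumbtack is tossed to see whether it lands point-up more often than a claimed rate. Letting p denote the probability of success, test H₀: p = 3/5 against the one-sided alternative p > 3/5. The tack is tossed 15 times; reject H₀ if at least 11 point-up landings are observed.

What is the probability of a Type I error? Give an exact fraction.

Under H₀, S ~ Binomial(15, 3/5), and α = P(S ≥ 11).
Summing C(15,j)(3/5)^j(2/5)^{15−j} for j = 11,…,15 gives 6630789357/30517578125.

6630789357/30517578125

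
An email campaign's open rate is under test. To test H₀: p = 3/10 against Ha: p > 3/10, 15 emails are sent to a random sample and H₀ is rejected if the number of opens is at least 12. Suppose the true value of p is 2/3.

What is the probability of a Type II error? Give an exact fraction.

β = P(fail to reject H₀ | Ha true) = P(S ≤ 11 | p = 2/3), S ~ Binomial(15, 2/3).
Summing C(15,j)·(2/3)^j·(1/3)^{15-j} for j = 0..11 gives 11346539/14348907.

11346539/14348907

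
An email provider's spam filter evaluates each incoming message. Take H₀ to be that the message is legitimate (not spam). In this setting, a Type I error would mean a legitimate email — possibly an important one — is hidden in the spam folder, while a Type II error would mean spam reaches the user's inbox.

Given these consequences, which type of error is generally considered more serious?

Type I error

The Type I consequence (a legitimate email — possibly an important one — is hidden in the spam folder) is more severe than the Type II consequence (spam reaches the user's inbox).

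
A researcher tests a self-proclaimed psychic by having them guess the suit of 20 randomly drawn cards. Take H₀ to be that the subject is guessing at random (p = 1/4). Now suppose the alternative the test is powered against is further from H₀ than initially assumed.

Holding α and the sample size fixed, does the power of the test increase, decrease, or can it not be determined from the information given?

It increases.

A larger true effect moves the Ha sampling distribution further from the H₀ critical value, making rejection more likely when Ha is true.
Since power = 1 − β and β decreases, power increases.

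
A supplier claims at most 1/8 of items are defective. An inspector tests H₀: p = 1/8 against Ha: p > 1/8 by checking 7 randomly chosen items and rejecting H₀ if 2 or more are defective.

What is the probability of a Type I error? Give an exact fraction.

α = P(reject H₀ | H₀ true) = P(Y ≥ 2 | p = 1/8), Y ~ Binomial(7, 1/8).
Via the complement, α = 1 − Σ_{j=0}^{1} C(7,j)(1/8)^j(7/8)^{7-j} = 225033/1048576.

225033/1048576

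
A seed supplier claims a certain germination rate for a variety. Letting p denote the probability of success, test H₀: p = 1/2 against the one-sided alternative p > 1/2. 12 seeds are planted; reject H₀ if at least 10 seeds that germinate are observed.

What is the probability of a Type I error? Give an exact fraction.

79/4096

Under H₀, S ~ Binomial(12, 1/2), and α = P(S ≥ 10).
Summing the upper tail: (66 + 12 + 1) / 2^12 = 79/4096.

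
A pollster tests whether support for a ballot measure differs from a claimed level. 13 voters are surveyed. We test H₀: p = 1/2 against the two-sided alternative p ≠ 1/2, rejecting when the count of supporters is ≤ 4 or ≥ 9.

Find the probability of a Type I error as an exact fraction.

α = P(Y ≤ 4 or Y ≥ 9 | p = 1/2), Y ~ Binomial(13, 1/2).
The two tails are symmetric, so α = 2·(1 + 13 + 78 + 286 + 715)/2^13 = 2186/8192 = 1093/4096.

1093/4096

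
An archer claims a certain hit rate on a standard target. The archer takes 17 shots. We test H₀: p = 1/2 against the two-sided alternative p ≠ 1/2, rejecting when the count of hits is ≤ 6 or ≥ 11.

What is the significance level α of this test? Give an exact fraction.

α = P(X ≤ 6 or X ≥ 11 | p = 1/2), X ~ Binomial(17, 1/2).
By symmetry, α = 2·P(X ≤ 6) = 2·(1 + 17 + 136 + 680 + 2380 + 6188 + 12376)/131072 = 43556/131072 = 10889/32768.

10889/32768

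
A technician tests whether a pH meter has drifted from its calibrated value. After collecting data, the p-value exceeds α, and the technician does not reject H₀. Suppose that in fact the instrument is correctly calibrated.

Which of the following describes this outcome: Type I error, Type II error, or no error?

The conventional null hypothesis here is that the instrument is correctly calibrated.
The test retained a true H₀ — the decision matches the true state.

Neither — the decision is correct.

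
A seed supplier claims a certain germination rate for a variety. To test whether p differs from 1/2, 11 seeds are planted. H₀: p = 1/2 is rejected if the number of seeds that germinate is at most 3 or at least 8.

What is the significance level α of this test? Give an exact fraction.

α = P(Y ≤ 3 or Y ≥ 8 | p = 1/2), Y ~ Binomial(11, 1/2).
By symmetry, α = 2·P(Y ≤ 3) = 2·(1 + 11 + 55 + 165)/2048 = 464/2048 = 29/128.

29/128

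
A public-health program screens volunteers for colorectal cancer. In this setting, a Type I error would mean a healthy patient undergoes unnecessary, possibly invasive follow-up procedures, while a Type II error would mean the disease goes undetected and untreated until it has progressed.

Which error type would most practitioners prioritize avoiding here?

Type II error

The Type II consequence (the disease goes undetected and untreated until it has progressed) is more severe than the Type I consequence (a healthy patient undergoes unnecessary, possibly invasive follow-up procedures).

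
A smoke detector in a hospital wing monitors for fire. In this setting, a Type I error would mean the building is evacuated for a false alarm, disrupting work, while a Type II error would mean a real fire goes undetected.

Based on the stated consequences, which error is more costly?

Type II error

The Type II consequence (a real fire goes undetected) is more severe than the Type I consequence (the building is evacuated for a false alarm, disrupting work).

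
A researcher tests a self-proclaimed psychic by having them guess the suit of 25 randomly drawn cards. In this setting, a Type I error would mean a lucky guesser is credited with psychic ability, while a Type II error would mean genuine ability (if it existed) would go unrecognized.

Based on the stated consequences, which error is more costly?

The Type I consequence (a lucky guesser is credited with psychic ability) is more severe than the Type II consequence (genuine ability (if it existed) would go unrecognized).

Type I error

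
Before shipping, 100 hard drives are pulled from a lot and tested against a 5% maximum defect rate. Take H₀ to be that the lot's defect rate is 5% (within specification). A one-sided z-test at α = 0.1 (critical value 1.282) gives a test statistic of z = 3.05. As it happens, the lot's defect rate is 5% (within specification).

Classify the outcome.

Type I error

Since z = 3.05 > z* = 1.282, H₀ is rejected.
H₀ is true (actually the lot's defect rate is 5% (within specification)).
Rejecting a true H₀ is a Type I error.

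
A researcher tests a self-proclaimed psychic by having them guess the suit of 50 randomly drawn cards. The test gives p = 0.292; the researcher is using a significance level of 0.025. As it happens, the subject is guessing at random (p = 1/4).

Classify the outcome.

No error — this is a correct decision.

The conventional null hypothesis is that the subject is guessing at random (p = 1/4).
Since p = 0.292 ≥ α = 0.025, H₀ is not rejected.
H₀ is true (actually the subject is guessing at random (p = 1/4)).
The decision matches the true state — no error.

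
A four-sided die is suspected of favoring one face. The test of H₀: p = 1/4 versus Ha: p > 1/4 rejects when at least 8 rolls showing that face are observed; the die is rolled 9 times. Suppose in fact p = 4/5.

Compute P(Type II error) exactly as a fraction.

β = P(fail to reject H₀ | Ha true) = P(S ≤ 7 | p = 4/5), S ~ Binomial(9, 4/5).
Adding the binomial probabilities P(S=0)+…+P(S=7) at p = 4/5 gives 1101157/1953125.

1101157/1953125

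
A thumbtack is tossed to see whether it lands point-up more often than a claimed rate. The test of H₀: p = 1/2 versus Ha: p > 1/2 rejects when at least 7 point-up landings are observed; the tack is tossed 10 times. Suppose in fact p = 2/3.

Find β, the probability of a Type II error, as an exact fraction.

Under the alternative p = 2/3, K ~ Binomial(10, 2/3); β is the probability the test does not reject, P(K < 7).
Equivalently, β = 1 − P(K ≥ 7) = 8675/19683.

8675/19683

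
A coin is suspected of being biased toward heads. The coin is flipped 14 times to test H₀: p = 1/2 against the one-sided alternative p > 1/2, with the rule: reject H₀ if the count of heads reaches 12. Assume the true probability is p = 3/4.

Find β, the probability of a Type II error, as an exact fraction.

96485417/134217728

Under the alternative p = 3/4, Y ~ Binomial(14, 3/4); β is the probability the test does not reject, P(Y < 12).
Equivalently, β = 1 − P(Y ≥ 12) = 96485417/134217728.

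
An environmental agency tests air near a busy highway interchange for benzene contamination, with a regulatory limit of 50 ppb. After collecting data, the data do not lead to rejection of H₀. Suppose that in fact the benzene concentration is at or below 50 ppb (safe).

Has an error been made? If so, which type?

The conventional null hypothesis here is that the benzene concentration is at or below 50 ppb (safe).
The test retained a true H₀ — the decision matches the true state.

No error — this is a correct decision.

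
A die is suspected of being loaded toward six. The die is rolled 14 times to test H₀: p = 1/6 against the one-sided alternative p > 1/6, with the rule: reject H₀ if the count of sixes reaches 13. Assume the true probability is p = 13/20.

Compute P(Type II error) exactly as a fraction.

β = P(fail to reject H₀ | Ha true) = P(X ≤ 12 | p = 13/20), X ~ Binomial(14, 13/20).
Adding the binomial probabilities P(X=0)+…+P(X=12) at p = 13/20 gives 1604780863168259917/1638400000000000000.

1604780863168259917/1638400000000000000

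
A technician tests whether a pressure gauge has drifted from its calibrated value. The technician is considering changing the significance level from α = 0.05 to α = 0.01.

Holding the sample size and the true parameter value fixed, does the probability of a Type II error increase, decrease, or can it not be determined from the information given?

Lowering α raises the bar for rejection; under Ha, the test now fails to reject on outcomes it previously would have rejected.

It increases.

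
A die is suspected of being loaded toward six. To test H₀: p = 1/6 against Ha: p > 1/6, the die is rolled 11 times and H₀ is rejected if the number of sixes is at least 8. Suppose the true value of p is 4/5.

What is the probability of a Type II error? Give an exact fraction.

12589/78125

β = P(fail to reject H₀ | Ha true) = P(X ≤ 7 | p = 4/5), X ~ Binomial(11, 4/5).
Equivalently, β = 1 − P(X ≥ 8) = 12589/78125.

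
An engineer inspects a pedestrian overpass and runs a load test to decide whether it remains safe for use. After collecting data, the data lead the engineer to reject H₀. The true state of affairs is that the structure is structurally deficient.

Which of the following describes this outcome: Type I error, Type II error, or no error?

Neither — the decision is correct.

The conventional null hypothesis here is that the structure meets the required load capacity (safe).
The test rejected a false H₀ — the decision matches the true state.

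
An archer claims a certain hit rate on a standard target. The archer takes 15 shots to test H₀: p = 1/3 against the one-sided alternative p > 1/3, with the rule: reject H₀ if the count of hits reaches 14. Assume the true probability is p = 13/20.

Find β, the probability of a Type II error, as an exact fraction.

β = P(fail to reject H₀ | Ha true) = P(X ≤ 13 | p = 13/20), X ~ Binomial(15, 13/20).
Equivalently, β = 1 − P(X ≥ 14) = 16151694793243741949/16384000000000000000.

16151694793243741949/16384000000000000000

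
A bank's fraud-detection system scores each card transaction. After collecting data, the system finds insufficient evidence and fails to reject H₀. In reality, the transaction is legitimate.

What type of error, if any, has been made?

No error (correct decision).

The conventional null hypothesis here is that the transaction is legitimate.
The test retained a true H₀ — the decision matches the true state.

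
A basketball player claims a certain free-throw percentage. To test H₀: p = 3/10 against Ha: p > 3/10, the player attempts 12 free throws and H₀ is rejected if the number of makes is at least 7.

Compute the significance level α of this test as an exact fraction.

19300421529/500000000000

α = P(reject H₀ | H₀ true) = P(Y ≥ 7 | p = 3/10), with Y ~ Binomial(12, 3/10).
Summing C(12,j)(3/10)^j(7/10)^{12−j} for j = 7,…,12 gives 19300421529/500000000000.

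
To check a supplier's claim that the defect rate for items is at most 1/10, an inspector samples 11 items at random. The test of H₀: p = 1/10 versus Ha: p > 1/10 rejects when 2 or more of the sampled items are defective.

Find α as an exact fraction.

1513215599/5000000000

Under H₀, S ~ Binomial(11, 1/10); the Type I error rate is P(S ≥ 2).
Via the complement, α = 1 − Σ_{j=0}^{1} C(11,j)(1/10)^j(9/10)^{11-j} = 1513215599/5000000000.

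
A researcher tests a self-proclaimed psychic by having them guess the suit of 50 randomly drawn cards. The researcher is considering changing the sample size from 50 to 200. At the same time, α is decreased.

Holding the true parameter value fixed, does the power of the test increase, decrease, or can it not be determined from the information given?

The first change alone would make β decrease; the second alone would make β increase. Which effect dominates depends on the magnitudes, which are not given.
Since power = 1 − β, the effect on power is likewise indeterminate.

Cannot be determined from the information given.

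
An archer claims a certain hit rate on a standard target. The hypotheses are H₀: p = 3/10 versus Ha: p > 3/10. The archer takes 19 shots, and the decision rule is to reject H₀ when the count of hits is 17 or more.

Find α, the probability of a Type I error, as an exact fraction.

Under H₀, S ~ Binomial(19, 3/10), and α = P(S ≥ 17).
P(S ≥ 17) = Σ_{j=17}^{19} C(19,j)·(3/10)^j·(7/10)^{19-j} = 1134754612281/10000000000000000000.

1134754612281/10000000000000000000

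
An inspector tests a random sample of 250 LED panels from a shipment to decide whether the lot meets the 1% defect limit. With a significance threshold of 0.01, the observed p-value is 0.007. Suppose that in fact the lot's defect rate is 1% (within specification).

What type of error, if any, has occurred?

The conventional null hypothesis is that the lot's defect rate is 1% (within specification).
Since p = 0.007 < α = 0.01, H₀ is rejected.
H₀ is true (actually the lot's defect rate is 1% (within specification)).
Rejecting a true H₀ is a Type I error.

Type I error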